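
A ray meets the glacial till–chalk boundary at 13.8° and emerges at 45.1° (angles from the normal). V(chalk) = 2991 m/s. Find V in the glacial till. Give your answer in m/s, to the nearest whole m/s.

1007 m/s

Snell's law: sin 13.8°/V₁ = sin 45.1°/V₂.
V₁ = V₂·sin 13.8°/sin 45.1° = 2991 × 0.3368 = 1007.22 m/s.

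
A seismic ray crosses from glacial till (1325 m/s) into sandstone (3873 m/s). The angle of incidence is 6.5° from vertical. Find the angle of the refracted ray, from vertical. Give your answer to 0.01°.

sin θ₁/V₁ = sin θ₂/V₂ ⇒ sin θ₂ = 3873·sin 6.5°/1325 = 3873·0.1132/1325 = 0.3309.
θ₂ = sin⁻¹(0.3309) = 19.32° (from vertical).

19.32°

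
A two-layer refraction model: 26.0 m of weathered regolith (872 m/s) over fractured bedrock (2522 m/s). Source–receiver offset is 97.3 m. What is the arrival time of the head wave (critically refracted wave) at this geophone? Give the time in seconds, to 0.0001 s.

θ_c = arcsin(V₁/V₂) = arcsin(872/2522) = 20.23°, cos θ_c = 0.9383.
Intercept time tᵢ = 2h cos θ_c / V₁ = 2·26.0·0.9383/872 = 0.05596 s.
t = x/V₂ + tᵢ = 97.3/2522 + 0.05596 = 0.09454 s.

0.0945 s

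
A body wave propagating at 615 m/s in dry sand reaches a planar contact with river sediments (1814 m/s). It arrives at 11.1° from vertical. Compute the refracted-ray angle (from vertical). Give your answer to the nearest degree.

Snell's law: sin θ₂ = (V₂/V₁)·sin θ₁ = (1814/615)·sin 11.1° = 0.5679.
θ₂ = sin⁻¹(0.5679) = 34.60° (from vertical).

35°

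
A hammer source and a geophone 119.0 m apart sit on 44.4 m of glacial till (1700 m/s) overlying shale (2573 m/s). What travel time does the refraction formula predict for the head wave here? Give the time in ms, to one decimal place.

85.5 ms

θ_c = arcsin(V₁/V₂) = arcsin(1700/2573) = 41.35°, cos θ_c = 0.7506.
Intercept time tᵢ = 2h cos θ_c / V₁ = 2·44.4·0.7506/1700 = 0.03921 s.
t = x/V₂ + tᵢ = 119.0/2573 + 0.03921 = 0.08546 s.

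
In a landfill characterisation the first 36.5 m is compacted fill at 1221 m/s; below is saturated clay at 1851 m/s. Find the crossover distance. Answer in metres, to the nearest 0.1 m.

161.2 m

x_cross = 2h·√((V₂+V₁)/(V₂−V₁)).
(V₂+V₁)/(V₂−V₁) = (1851+1221)/(1851−1221) = 4.8762; √ = 2.2082.
x_cross = 2·36.5·2.2082 = 161.20 m.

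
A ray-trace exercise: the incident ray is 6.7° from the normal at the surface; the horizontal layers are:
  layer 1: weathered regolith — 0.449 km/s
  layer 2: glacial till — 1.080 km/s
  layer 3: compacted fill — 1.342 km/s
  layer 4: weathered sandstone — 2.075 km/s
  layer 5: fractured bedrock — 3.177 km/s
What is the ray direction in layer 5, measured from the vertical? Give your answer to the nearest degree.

Snell's law across each interface conserves sin θ / V, so sin θ_5 = V_5·sin θ₁/V₁.
sin θ_5 = 3.177 × sin 6.7° / 0.449 = 0.8255.
θ_5 = arcsin 0.8255 = 55.64°.

56°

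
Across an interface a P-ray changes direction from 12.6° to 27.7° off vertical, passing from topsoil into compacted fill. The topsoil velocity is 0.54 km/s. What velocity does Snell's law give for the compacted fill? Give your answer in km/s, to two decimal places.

1.15 km/s

sin 12.6° = 0.2181; sin 27.7° = 0.4648.
V₂ = V₁·(sin θ₂/sin θ₁) = 0.54·(0.4648/0.2181) = 1.15 km/s.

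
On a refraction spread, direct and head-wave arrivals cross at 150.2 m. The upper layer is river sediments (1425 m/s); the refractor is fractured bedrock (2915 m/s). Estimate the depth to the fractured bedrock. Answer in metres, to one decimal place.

x_cross = 2h·√((V₂+V₁)/(V₂−V₁)) → h = x_cross / (2·√((V₂+V₁)/(V₂−V₁))).
√((V₂+V₁)/(V₂−V₁)) = √((2915+1425)/(2915−1425)) = 1.7067.
h = 150.2 / (2·1.7067) = 44.00 m.

44.0 m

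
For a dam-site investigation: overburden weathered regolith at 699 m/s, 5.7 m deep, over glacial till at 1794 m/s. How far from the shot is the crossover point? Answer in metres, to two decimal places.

17.20 m

x_cross = 2h·√((V₂+V₁)/(V₂−V₁)).
(V₂+V₁)/(V₂−V₁) = (1794+699)/(1794−699) = 2.2767; √ = 1.5089.
x_cross = 2·5.7·1.5089 = 17.20 m.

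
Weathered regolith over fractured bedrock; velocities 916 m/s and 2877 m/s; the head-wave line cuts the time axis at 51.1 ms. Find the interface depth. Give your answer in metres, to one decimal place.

h = tᵢ·V₁·V₂ / (2·√(V₂²−V₁²)).
√(V₂²−V₁²) = √(2877² − 916²) = 2727.3 m/s.
h = 0.0511 s × 916 × 2877 / (2 × 2727.3) = 24.69 m.

24.7 m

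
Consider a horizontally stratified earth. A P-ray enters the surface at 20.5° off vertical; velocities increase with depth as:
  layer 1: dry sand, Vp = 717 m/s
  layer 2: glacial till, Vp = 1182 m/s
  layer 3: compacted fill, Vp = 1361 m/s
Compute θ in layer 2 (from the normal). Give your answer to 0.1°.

Snell's law across each interface conserves sin θ / V, so sin θ_2 = V_2·sin θ₁/V₁.
sin θ_2 = 1182 × sin 20.5° / 717 = 0.5773.
θ_2 = 35.26° from the vertical.

35.3°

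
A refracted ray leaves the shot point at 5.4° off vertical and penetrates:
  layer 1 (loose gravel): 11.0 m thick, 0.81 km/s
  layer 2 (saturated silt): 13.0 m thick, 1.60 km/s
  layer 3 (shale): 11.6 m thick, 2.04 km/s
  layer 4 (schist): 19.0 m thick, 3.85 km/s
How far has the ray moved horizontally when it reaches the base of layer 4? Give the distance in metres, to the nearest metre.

Apply Snell's law at each interface; in layer i the horizontal offset is hᵢ·tan θᵢ.
Layer 1: θ = 5.40°; offset = 11.0·tan 5.40° = 1.040 m.
Layer 2: sin θ = 1.60·sin 5.4°/0.81 = 0.1859, θ = 10.71°; offset = 13.0·tan 10.71° = 2.459 m.
Layer 3: sin θ = 2.04·sin 5.4°/0.81 = 0.2370, θ = 13.71°; offset = 11.6·tan 13.71° = 2.830 m.
Layer 4: sin θ = 3.85·sin 5.4°/0.81 = 0.4473, θ = 26.57°; offset = 19.0·tan 26.57° = 9.502 m.
Σ offsets = 15.832 m.

16 m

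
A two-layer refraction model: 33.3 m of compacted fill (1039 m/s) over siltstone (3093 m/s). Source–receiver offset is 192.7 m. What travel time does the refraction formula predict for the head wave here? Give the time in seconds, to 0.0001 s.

θ_c = arcsin(V₁/V₂) = arcsin(1039/3093) = 19.63°, cos θ_c = 0.9419.
Intercept time tᵢ = 2h cos θ_c / V₁ = 2·33.3·0.9419/1039 = 0.06038 s.
t = x/V₂ + tᵢ = 192.7/3093 + 0.06038 = 0.12268 s.

0.1227 s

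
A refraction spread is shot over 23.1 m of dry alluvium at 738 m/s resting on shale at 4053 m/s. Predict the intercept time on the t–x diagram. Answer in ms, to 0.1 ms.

61.6 ms

tᵢ = 2h·√(V₂²−V₁²)/(V₁V₂).
√(V₂²−V₁²) = √(4053²−738²) = 3985.2 m/s.
tᵢ = 2·23.1·3985.2/(738·4053) = 0.06156 s.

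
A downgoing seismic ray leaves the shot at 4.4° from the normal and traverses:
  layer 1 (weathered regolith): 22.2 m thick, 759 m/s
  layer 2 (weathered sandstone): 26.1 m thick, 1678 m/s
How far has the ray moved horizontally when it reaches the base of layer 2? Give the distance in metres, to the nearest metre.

Ray parameter p = sin 4.4° / 759 m/s = 1.0108e-04 s/m.
Layer 1: θ = 4.40°; offset = 22.2·tan 4.40° = 1.708 m.
Layer 2: sin θ = p·1678 = 0.1696 → θ = 9.77°; offset = 26.1·tan 9.77° = 4.492 m.
Σ offsets = 6.200 m.

6 m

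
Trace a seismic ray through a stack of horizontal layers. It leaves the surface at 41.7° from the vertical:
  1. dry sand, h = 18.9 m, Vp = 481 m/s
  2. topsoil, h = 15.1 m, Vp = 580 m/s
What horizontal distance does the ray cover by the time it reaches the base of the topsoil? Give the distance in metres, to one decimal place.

p = sin θ₁/V₁ = sin 41.7°/481 = 1.3830e-03 s/m is conserved through the stack.
Layer 1: θ = 41.70°; offset = 18.9·tan 41.70° = 16.839 m.
Layer 2: sin θ = p·580 = 0.8021 → θ = 53.34°; offset = 15.1·tan 53.34° = 20.285 m.
Summing the layer offsets gives 37.124 m.

37.1 m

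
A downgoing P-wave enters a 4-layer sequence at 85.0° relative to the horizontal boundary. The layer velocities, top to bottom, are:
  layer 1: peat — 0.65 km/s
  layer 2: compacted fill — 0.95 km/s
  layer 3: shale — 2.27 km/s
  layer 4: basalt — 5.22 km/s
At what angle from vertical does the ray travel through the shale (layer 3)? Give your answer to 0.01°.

17.72°

From the normal: θ₁ = 90° − 85.0° = 5.0°.
Snell's law across each interface conserves sin θ / V, so sin θ_3 = V_3·sin θ₁/V₁.
sin θ_3 = 2.27 × sin 5.0° / 0.65 = 0.3044.
θ_3 = arcsin 0.3044 = 17.72°.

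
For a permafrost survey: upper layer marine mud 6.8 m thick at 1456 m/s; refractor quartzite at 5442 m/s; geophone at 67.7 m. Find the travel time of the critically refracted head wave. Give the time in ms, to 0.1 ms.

21.4 ms

t = x/V₂ + 2h·√(V₂²−V₁²)/(V₁V₂).
√(V₂²−V₁²) = √(5442²−1456²) = 5243.6 m/s; delay term = 2·6.8·5243.6/(1456·5442) = 0.00900 s.
t = 67.7/5442 + 0.00900 = 0.02144 s.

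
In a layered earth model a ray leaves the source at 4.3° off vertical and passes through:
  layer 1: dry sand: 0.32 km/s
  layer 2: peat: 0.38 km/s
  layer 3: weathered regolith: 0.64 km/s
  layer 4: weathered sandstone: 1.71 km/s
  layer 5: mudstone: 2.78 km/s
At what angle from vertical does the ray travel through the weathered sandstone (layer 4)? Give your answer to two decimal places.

23.62°

Ray parameter p = sin 4.3° / 0.32 = 2.3431e-01 s/km.
sin θ_4 = p·V_4 = 2.3431e-01 × 1.71 = 0.4007.
θ_4 = arcsin 0.4007 = 23.62°.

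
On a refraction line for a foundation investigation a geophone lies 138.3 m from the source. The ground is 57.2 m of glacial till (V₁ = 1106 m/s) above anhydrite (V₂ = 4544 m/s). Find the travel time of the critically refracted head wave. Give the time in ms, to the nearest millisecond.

131 ms

θ_c = arcsin(V₁/V₂) = arcsin(1106/4544) = 14.09°, cos θ_c = 0.9699.
Intercept time tᵢ = 2h cos θ_c / V₁ = 2·57.2·0.9699/1106 = 0.10033 s.
t = x/V₂ + tᵢ = 138.3/4544 + 0.10033 = 0.13076 s.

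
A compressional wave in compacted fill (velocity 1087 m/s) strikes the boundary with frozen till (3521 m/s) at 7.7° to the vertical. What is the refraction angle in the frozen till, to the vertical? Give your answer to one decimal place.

sin θ₁/V₁ = sin θ₂/V₂ ⇒ sin θ₂ = 3521·sin 7.7°/1087 = 3521·0.1340/1087 = 0.4340.
θ₂ = arcsin 0.4340 = 25.72° from the normal.

25.7°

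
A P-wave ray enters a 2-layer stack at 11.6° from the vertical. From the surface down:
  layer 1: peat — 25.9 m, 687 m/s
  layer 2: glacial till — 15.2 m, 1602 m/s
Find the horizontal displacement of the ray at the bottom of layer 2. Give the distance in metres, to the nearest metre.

13 m

Apply Snell's law at each interface; in layer i the horizontal offset is hᵢ·tan θᵢ.
Layer 1: θ = 11.60°; offset = 25.9·tan 11.60° = 5.317 m.
Layer 2: sin θ = 1602·sin 11.6°/687 = 0.4689, θ = 27.96°; offset = 15.2·tan 27.96° = 8.069 m.
Total horizontal offset = 13.386 m.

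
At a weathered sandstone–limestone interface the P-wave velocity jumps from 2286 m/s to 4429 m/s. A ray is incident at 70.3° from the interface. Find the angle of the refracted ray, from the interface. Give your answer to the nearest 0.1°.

49.2°

Angle from the normal: 90° − 70.3° = 19.7°.
sin θ₁/V₁ = sin θ₂/V₂ ⇒ sin θ₂ = 4429·sin 19.7°/2286 = 4429·0.3371/2286 = 0.6531.
θ₂ = arcsin 0.6531 = 40.78° from the normal.
From the interface: 90° − 40.78° = 49.22°.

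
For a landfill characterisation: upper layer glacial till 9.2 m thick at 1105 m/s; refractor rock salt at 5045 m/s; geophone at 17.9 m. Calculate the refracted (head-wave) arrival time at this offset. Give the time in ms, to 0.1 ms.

19.8 ms

t = x/V₂ + 2h·√(V₂²−V₁²)/(V₁V₂).
√(V₂²−V₁²) = √(5045²−1105²) = 4922.5 m/s; delay term = 2·9.2·4922.5/(1105·5045) = 0.01625 s.
t = 17.9/5045 + 0.01625 = 0.01980 s.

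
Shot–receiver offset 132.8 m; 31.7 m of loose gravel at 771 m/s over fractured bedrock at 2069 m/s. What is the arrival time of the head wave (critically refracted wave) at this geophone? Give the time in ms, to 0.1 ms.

140.5 ms

θ_c = arcsin(V₁/V₂) = arcsin(771/2069) = 21.88°, cos θ_c = 0.9280.
Intercept time tᵢ = 2h cos θ_c / V₁ = 2·31.7·0.9280/771 = 0.07631 s.
t = x/V₂ + tᵢ = 132.8/2069 + 0.07631 = 0.14049 s.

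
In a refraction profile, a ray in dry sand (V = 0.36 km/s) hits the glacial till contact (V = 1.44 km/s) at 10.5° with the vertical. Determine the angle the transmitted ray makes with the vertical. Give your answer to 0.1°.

Snell's law: sin θ₂ = (V₂/V₁)·sin θ₁ = (1.44/0.36)·sin 10.5° = 0.7289.
θ₂ = sin⁻¹(0.7289) = 46.80° (from vertical).

46.8°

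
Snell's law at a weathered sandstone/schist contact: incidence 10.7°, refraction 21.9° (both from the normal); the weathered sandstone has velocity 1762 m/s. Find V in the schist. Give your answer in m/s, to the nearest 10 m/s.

Snell's law: sin 10.7°/V₁ = sin 21.9°/V₂.
V₂ = V₁·sin 21.9°/sin 10.7° = 1762 × 2.0089 = 3539.70 m/s.

3540 m/s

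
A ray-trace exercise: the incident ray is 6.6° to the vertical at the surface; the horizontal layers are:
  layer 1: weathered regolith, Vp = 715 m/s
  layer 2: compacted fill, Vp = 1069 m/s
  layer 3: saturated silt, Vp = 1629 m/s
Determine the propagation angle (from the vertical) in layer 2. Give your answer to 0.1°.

9.9°

Ray parameter p = sin 6.6° / 715 = 1.6075e-04 s/m.
sin θ_2 = p·V_2 = 1.6075e-04 × 1069 = 0.1718.
θ_2 = 9.89° from the vertical.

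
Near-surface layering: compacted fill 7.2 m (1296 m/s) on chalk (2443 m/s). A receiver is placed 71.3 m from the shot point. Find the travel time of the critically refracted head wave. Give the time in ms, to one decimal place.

t = x/V₂ + 2h·√(V₂²−V₁²)/(V₁V₂).
√(V₂²−V₁²) = √(2443²−1296²) = 2070.9 m/s; delay term = 2·7.2·2070.9/(1296·2443) = 0.00942 s.
t = 71.3/2443 + 0.00942 = 0.03860 s.

38.6 ms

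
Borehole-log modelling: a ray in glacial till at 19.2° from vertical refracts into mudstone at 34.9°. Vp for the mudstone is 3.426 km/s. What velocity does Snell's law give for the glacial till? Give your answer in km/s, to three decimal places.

1.969 km/s

Snell's law: sin 19.2°/V₁ = sin 34.9°/V₂.
V₁ = V₂·sin 19.2°/sin 34.9° = 3.426 × 0.5748 = 1.969 km/s.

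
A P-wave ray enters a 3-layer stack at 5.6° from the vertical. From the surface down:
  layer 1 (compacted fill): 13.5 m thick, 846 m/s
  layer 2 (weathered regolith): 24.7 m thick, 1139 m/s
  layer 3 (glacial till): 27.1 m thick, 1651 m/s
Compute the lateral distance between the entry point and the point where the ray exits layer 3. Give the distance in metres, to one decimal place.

9.9 m

Apply Snell's law at each interface; in layer i the horizontal offset is hᵢ·tan θᵢ.
Layer 1: θ = 5.60°; offset = 13.5·tan 5.60° = 1.324 m.
Layer 2: sin θ = 1139·sin 5.6°/846 = 0.1314, θ = 7.55°; offset = 24.7·tan 7.55° = 3.273 m.
Layer 3: sin θ = 1651·sin 5.6°/846 = 0.1904, θ = 10.98°; offset = 27.1·tan 10.98° = 5.257 m.
Summing the layer offsets gives 9.854 m.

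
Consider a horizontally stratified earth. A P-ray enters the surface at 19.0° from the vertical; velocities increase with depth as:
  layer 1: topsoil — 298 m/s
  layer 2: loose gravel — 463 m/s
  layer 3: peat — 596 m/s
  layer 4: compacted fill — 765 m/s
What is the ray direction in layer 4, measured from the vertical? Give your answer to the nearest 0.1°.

56.7°

Ray parameter p = sin 19.0° / 298 = 1.0925e-03 s/m.
sin θ_4 = p·V_4 = 1.0925e-03 × 765 = 0.8358.
θ_4 = 56.70° from the vertical.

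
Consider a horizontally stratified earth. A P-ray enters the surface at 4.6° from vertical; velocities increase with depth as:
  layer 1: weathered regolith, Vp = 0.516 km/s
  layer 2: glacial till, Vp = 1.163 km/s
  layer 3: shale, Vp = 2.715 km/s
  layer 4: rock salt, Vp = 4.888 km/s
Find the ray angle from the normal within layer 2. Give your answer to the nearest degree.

Ray parameter p = sin 4.6° / 0.516 = 1.5542e-01 s/km.
sin θ_2 = p·V_2 = 1.5542e-01 × 1.163 = 0.1808.
θ_2 = 10.41° from the vertical.

10°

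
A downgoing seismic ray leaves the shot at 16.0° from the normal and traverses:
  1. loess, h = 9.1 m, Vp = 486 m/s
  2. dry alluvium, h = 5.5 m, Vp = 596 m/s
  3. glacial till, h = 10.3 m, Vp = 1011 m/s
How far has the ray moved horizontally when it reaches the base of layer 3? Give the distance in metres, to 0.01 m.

p = sin θ₁/V₁ = sin 16.0°/486 = 5.6716e-04 s/m is conserved through the stack.
Layer 1: θ = 16.00°; offset = 9.1·tan 16.00° = 2.6094 m.
Layer 2: sin θ = p·596 = 0.3380 → θ = 19.76°; offset = 5.5·tan 19.76° = 1.9754 m.
Layer 3: sin θ = p·1011 = 0.5734 → θ = 34.99°; offset = 10.3·tan 34.99° = 7.2087 m.
Summing the layer offsets gives 11.7935 m.

11.79 m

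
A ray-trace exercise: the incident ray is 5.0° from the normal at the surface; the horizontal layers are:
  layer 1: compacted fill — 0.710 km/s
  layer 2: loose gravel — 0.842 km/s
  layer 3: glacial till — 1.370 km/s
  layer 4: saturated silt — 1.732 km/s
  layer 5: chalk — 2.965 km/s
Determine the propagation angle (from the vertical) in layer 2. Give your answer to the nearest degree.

6°

Ray parameter p = sin 5.0° / 0.710 = 1.2275e-01 s/km.
sin θ_2 = p·V_2 = 1.2275e-01 × 0.842 = 0.1034.
θ_2 = arcsin 0.1034 = 5.93°.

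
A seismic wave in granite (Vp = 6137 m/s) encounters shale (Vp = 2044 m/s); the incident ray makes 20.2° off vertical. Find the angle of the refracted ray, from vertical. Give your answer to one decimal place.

sin θ₁/V₁ = sin θ₂/V₂ ⇒ sin θ₂ = 2044·sin 20.2°/6137 = 2044·0.3453/6137 = 0.1150.
θ₂ = arcsin 0.1150 = 6.60° from the normal.

6.6°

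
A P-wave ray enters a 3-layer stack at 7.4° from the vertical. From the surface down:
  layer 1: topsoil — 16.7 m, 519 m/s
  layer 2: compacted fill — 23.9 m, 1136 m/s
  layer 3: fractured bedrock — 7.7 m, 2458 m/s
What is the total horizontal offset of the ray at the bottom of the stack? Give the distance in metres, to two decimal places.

15.12 m

Ray parameter p = sin 7.4° / 519 m/s = 2.4816e-04 s/m.
Layer 1: θ = 7.40°; offset = 16.7·tan 7.40° = 2.1690 m.
Layer 2: sin θ = p·1136 = 0.2819 → θ = 16.37°; offset = 23.9·tan 16.37° = 7.0225 m.
Layer 3: sin θ = p·2458 = 0.6100 → θ = 37.59°; offset = 7.7·tan 37.59° = 5.9272 m.
Σ offsets = 15.1187 m.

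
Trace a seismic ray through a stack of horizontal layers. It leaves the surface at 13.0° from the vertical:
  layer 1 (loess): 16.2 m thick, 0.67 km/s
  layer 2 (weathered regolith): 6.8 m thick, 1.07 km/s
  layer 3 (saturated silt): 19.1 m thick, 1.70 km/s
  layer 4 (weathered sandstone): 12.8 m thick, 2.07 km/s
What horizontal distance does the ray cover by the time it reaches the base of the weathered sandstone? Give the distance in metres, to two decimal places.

32.01 m

Ray parameter p = sin 13.0° / 0.67 km/s = 3.3575e-01 s/km.
Layer 1: θ = 13.00°; offset = 16.2·tan 13.00° = 3.7401 m.
Layer 2: sin θ = p·1.07 = 0.3593 → θ = 21.05°; offset = 6.8·tan 21.05° = 2.6177 m.
Layer 3: sin θ = p·1.70 = 0.5708 → θ = 34.80°; offset = 19.1·tan 34.80° = 13.2768 m.
Layer 4: sin θ = p·2.07 = 0.6950 → θ = 44.03°; offset = 12.8·tan 44.03° = 12.3725 m.
Summing the layer offsets gives 32.0071 m.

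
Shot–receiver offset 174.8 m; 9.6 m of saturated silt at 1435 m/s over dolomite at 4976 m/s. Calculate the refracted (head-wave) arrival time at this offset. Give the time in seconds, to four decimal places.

0.0479 s

θ_c = arcsin(V₁/V₂) = arcsin(1435/4976) = 16.76°, cos θ_c = 0.9575.
Intercept time tᵢ = 2h cos θ_c / V₁ = 2·9.6·0.9575/1435 = 0.01281 s.
t = x/V₂ + tᵢ = 174.8/4976 + 0.01281 = 0.04794 s.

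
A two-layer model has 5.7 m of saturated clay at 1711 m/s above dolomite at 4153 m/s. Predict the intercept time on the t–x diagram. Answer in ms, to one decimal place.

6.1 ms

tᵢ = 2h·√(V₂²−V₁²)/(V₁V₂).
√(V₂²−V₁²) = √(4153²−1711²) = 3784.2 m/s.
tᵢ = 2·5.7·3784.2/(1711·4153) = 0.00607 s.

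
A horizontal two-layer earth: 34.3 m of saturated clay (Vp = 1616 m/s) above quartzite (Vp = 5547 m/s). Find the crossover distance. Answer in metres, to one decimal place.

92.6 m

x_cross = 2h·√((V₂+V₁)/(V₂−V₁)).
(V₂+V₁)/(V₂−V₁) = (5547+1616)/(5547−1616) = 1.8222; √ = 1.3499.
x_cross = 2·34.3·1.3499 = 92.60 m.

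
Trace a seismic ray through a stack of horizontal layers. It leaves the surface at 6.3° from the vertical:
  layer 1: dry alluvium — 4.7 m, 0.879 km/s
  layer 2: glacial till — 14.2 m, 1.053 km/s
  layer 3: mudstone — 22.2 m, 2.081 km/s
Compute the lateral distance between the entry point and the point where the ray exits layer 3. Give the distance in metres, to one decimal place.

Apply Snell's law at each interface; in layer i the horizontal offset is hᵢ·tan θᵢ.
Layer 1: θ = 6.30°; offset = 4.7·tan 6.30° = 0.519 m.
Layer 2: sin θ = 1.053·sin 6.3°/0.879 = 0.1315, θ = 7.55°; offset = 14.2·tan 7.55° = 1.883 m.
Layer 3: sin θ = 2.081·sin 6.3°/0.879 = 0.2598, θ = 15.06°; offset = 22.2·tan 15.06° = 5.972 m.
Total horizontal offset = 8.374 m.

8.4 m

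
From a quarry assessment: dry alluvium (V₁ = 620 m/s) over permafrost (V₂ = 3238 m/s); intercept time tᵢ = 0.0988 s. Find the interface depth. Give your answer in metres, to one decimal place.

h = tᵢ·V₁·V₂ / (2·√(V₂²−V₁²)).
√(V₂²−V₁²) = √(3238² − 620²) = 3178.1 m/s.
h = 0.0988 s × 620 × 3238 / (2 × 3178.1) = 31.21 m.

31.2 m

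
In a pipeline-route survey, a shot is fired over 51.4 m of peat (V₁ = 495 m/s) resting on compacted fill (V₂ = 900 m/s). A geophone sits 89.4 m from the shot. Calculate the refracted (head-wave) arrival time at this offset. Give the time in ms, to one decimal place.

θ_c = arcsin(V₁/V₂) = arcsin(495/900) = 33.37°, cos θ_c = 0.8352.
Intercept time tᵢ = 2h cos θ_c / V₁ = 2·51.4·0.8352/495 = 0.17344 s.
t = x/V₂ + tᵢ = 89.4/900 + 0.17344 = 0.27278 s.

272.8 ms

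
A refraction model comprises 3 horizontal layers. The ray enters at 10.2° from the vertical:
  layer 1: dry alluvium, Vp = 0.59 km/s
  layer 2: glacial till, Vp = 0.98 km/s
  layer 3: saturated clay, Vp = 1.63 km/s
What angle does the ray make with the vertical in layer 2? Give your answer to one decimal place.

Ray parameter p = sin 10.2° / 0.59 = 3.0014e-01 s/km.
sin θ_2 = p·V_2 = 3.0014e-01 × 0.98 = 0.2941.
θ_2 = arcsin 0.2941 = 17.11°.

17.1°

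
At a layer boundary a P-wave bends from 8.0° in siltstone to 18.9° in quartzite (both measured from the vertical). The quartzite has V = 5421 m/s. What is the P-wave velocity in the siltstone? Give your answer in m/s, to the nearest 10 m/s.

2330 m/s

sin 8.0° = 0.1392; sin 18.9° = 0.3239.
V₁ = V₂·(sin θ₁/sin θ₂) = 5421·(0.1392/0.3239) = 2329.17 m/s.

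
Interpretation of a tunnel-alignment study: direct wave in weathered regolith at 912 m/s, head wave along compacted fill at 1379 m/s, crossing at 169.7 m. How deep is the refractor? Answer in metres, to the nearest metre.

x_cross = 2h·√((V₂+V₁)/(V₂−V₁)) → h = x_cross / (2·√((V₂+V₁)/(V₂−V₁))).
√((V₂+V₁)/(V₂−V₁)) = √((1379+912)/(1379−912)) = 2.2149.
h = 169.7 / (2·2.2149) = 38.31 m.

38 m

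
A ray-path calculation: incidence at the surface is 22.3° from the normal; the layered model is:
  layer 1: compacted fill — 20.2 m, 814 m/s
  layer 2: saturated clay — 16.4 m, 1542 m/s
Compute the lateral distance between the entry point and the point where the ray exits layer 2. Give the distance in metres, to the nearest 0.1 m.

25.2 m

Apply Snell's law at each interface; in layer i the horizontal offset is hᵢ·tan θᵢ.
Layer 1: θ = 22.30°; offset = 20.2·tan 22.30° = 8.285 m.
Layer 2: sin θ = 1542·sin 22.3°/814 = 0.7188, θ = 45.96°; offset = 16.4·tan 45.96° = 16.957 m.
Total horizontal offset = 25.242 m.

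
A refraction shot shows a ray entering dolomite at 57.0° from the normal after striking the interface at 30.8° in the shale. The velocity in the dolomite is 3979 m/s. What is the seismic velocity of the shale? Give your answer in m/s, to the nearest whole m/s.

Snell's law: sin 30.8°/V₁ = sin 57.0°/V₂.
V₁ = V₂·sin 30.8°/sin 57.0° = 3979 × 0.6105 = 2429.34 m/s.

2429 m/s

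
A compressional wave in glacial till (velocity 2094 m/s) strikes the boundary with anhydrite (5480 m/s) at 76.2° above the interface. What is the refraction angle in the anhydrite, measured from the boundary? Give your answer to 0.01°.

Convert to the normal: θ₁ = 90° − 76.2° = 13.8°.
Snell's law: sin θ₂ = (V₂/V₁)·sin θ₁ = (5480/2094)·sin 13.8° = 0.6242.
θ₂ = sin⁻¹(0.6242) = 38.63° (from vertical).
From the interface: 90° − 38.63° = 51.37°.

51.37°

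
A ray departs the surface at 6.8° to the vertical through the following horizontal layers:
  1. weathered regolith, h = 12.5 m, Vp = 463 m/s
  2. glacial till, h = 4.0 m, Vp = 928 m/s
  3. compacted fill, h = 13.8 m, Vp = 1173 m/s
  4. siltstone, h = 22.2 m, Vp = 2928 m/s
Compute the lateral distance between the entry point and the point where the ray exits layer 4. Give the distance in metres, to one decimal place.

Apply Snell's law at each interface; in layer i the horizontal offset is hᵢ·tan θᵢ.
Layer 1: θ = 6.80°; offset = 12.5·tan 6.80° = 1.491 m.
Layer 2: sin θ = 928·sin 6.8°/463 = 0.2373, θ = 13.73°; offset = 4.0·tan 13.73° = 0.977 m.
Layer 3: sin θ = 1173·sin 6.8°/463 = 0.3000, θ = 17.46°; offset = 13.8·tan 17.46° = 4.339 m.
Layer 4: sin θ = 2928·sin 6.8°/463 = 0.7488, θ = 48.49°; offset = 22.2·tan 48.49° = 25.079 m.
Total horizontal offset = 31.887 m.

31.9 m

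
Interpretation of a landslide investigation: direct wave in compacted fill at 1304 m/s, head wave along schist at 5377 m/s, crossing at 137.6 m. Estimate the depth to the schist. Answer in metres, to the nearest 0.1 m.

x_cross = 2h·√((V₂+V₁)/(V₂−V₁)) → h = x_cross / (2·√((V₂+V₁)/(V₂−V₁))).
√((V₂+V₁)/(V₂−V₁)) = √((5377+1304)/(5377−1304)) = 1.2807.
h = 137.6 / (2·1.2807) = 53.72 m.

53.7 m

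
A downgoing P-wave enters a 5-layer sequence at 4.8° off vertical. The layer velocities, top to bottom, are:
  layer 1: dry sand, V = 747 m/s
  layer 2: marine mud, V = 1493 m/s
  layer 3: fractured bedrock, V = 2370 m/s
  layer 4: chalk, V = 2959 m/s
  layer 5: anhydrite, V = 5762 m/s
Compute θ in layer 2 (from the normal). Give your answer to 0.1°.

9.6°

Snell's law across each interface conserves sin θ / V, so sin θ_2 = V_2·sin θ₁/V₁.
sin θ_2 = 1493 × sin 4.8° / 747 = 0.1672.
θ_2 = arcsin 0.1672 = 9.63°.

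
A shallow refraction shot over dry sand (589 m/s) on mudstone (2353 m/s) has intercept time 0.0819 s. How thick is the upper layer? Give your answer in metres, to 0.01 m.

24.91 m

h = tᵢ·V₁·V₂ / (2·√(V₂²−V₁²)).
√(V₂²−V₁²) = √(2353² − 589²) = 2278.1 m/s.
h = 0.0819 s × 589 × 2353 / (2 × 2278.1) = 24.91 m.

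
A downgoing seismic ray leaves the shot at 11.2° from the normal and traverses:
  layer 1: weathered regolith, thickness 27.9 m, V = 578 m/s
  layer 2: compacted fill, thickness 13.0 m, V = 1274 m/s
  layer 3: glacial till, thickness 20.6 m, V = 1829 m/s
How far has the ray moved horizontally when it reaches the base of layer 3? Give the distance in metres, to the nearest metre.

p = sin θ₁/V₁ = sin 11.2°/578 = 3.3605e-04 s/m is conserved through the stack.
Layer 1: θ = 11.20°; offset = 27.9·tan 11.20° = 5.524 m.
Layer 2: sin θ = p·1274 = 0.4281 → θ = 25.35°; offset = 13.0·tan 25.35° = 6.159 m.
Layer 3: sin θ = p·1829 = 0.6146 → θ = 37.92°; offset = 20.6·tan 37.92° = 16.051 m.
Total horizontal offset = 27.734 m.

28 m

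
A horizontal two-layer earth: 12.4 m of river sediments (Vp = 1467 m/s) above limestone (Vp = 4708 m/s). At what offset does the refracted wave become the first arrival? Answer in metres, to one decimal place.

34.2 m

θ_c = arcsin(1467/4708) = 18.16°, so cos θ_c = 0.9502 and tᵢ = 2h cos θ_c/V₁ = 0.0161 s.
At crossover x/V₁ = x/V₂ + tᵢ ⇒ x = tᵢ/(1/V₁ − 1/V₂) = 0.01606/(6.8166e-04 − 2.1240e-04) = 34.23 m.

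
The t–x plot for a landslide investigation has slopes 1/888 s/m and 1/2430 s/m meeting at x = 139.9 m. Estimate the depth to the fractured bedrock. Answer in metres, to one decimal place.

x_cross = 2h·√((V₂+V₁)/(V₂−V₁)) → h = x_cross / (2·√((V₂+V₁)/(V₂−V₁))).
√((V₂+V₁)/(V₂−V₁)) = √((2430+888)/(2430−888)) = 1.4669.
h = 139.9 / (2·1.4669) = 47.69 m.

47.7 m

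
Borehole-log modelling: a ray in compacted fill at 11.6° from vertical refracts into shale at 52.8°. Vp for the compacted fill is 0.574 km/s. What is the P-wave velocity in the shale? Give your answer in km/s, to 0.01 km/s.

2.27 km/s

Snell's law: sin 11.6°/V₁ = sin 52.8°/V₂.
V₂ = V₁·sin 52.8°/sin 11.6° = 0.574 × 3.9613 = 2.27 km/s.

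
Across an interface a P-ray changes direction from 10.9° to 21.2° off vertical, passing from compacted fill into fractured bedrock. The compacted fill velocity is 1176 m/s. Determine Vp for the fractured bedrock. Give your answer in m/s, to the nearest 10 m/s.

2250 m/s

Snell's law: sin 10.9°/V₁ = sin 21.2°/V₂.
V₂ = V₁·sin 21.2°/sin 10.9° = 1176 × 1.9124 = 2248.97 m/s.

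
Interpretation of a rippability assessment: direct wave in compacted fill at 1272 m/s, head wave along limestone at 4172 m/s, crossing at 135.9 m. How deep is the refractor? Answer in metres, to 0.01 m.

x_cross = 2h·√((V₂+V₁)/(V₂−V₁)) → h = x_cross / (2·√((V₂+V₁)/(V₂−V₁))).
√((V₂+V₁)/(V₂−V₁)) = √((4172+1272)/(4172−1272)) = 1.3701.
h = 135.9 / (2·1.3701) = 49.59 m.

49.59 m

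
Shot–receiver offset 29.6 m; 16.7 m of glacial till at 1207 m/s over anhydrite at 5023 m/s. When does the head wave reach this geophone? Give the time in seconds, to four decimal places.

0.0328 s

t = x/V₂ + 2h·√(V₂²−V₁²)/(V₁V₂).
√(V₂²−V₁²) = √(5023²−1207²) = 4875.8 m/s; delay term = 2·16.7·4875.8/(1207·5023) = 0.02686 s.
t = 29.6/5023 + 0.02686 = 0.03275 s.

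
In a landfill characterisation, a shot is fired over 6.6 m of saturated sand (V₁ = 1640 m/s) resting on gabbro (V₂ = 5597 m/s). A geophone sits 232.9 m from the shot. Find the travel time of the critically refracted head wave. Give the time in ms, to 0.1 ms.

49.3 ms

θ_c = arcsin(V₁/V₂) = arcsin(1640/5597) = 17.04°, cos θ_c = 0.9561.
Intercept time tᵢ = 2h cos θ_c / V₁ = 2·6.6·0.9561/1640 = 0.00770 s.
t = x/V₂ + tᵢ = 232.9/5597 + 0.00770 = 0.04931 s.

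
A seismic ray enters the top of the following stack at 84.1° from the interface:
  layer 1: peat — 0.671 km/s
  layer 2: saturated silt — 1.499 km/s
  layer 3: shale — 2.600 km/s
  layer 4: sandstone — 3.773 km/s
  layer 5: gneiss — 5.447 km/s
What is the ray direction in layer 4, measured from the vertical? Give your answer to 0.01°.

35.31°

From the normal: θ₁ = 90° − 84.1° = 5.9°.
Snell's law across each interface conserves sin θ / V, so sin θ_4 = V_4·sin θ₁/V₁.
sin θ_4 = 3.773 × sin 5.9° / 0.671 = 0.5780.
θ_4 = arcsin 0.5780 = 35.31°.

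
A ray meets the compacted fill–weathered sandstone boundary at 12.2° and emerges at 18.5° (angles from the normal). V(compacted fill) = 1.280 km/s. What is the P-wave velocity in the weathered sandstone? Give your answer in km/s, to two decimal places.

1.92 km/s

Snell's law: sin 12.2°/V₁ = sin 18.5°/V₂.
V₂ = V₁·sin 18.5°/sin 12.2° = 1.280 × 1.5015 = 1.92 km/s.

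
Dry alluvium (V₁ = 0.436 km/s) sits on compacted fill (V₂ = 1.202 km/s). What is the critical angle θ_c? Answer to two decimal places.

At critical incidence the refracted ray runs along the interface (θ₂ = 90°), so sin θ_c = V₁/V₂.
θ_c = arcsin(0.436/1.202) = arcsin 0.3627 = 21.27°.

21.27°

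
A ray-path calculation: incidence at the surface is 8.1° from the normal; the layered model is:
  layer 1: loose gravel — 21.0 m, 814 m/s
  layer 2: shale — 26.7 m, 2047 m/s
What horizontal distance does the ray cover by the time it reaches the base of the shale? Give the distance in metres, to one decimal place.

13.1 m

p = sin θ₁/V₁ = sin 8.1°/814 = 1.7310e-04 s/m is conserved through the stack.
Layer 1: θ = 8.10°; offset = 21.0·tan 8.10° = 2.989 m.
Layer 2: sin θ = p·2047 = 0.3543 → θ = 20.75°; offset = 26.7·tan 20.75° = 10.117 m.
Total horizontal offset = 13.106 m.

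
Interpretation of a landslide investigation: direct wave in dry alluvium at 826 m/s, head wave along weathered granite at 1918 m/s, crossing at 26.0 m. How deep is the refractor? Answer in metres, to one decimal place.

h = (x_cross/2)·√((V₂−V₁)/(V₂+V₁)).
(V₂−V₁)/(V₂+V₁) = (1918−826)/(1918+826) = 0.3980; √ = 0.6308.
h = (26.0/2)·0.6308 = 8.20 m.

8.2 m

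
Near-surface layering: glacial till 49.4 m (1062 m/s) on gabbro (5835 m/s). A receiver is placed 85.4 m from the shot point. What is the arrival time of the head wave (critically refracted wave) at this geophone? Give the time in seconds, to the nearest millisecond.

0.106 s

θ_c = arcsin(V₁/V₂) = arcsin(1062/5835) = 10.49°, cos θ_c = 0.9833.
Intercept time tᵢ = 2h cos θ_c / V₁ = 2·49.4·0.9833/1062 = 0.09148 s.
t = x/V₂ + tᵢ = 85.4/5835 + 0.09148 = 0.10611 s.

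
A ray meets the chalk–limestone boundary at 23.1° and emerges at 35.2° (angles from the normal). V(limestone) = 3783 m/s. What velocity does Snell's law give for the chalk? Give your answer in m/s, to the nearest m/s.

Snell's law: sin 23.1°/V₁ = sin 35.2°/V₂.
V₁ = V₂·sin 23.1°/sin 35.2° = 3783 × 0.6806 = 2574.82 m/s.

2575 m/s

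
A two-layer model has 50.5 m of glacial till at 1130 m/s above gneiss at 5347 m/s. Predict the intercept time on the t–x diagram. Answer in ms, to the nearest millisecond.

θ_c = arcsin(V₁/V₂) = arcsin(1130/5347) = 12.20°; cos θ_c = 0.9774.
tᵢ = 2h·cos θ_c / V₁ = 2·50.5·0.9774 / 1130 = 0.08736 s.

87 ms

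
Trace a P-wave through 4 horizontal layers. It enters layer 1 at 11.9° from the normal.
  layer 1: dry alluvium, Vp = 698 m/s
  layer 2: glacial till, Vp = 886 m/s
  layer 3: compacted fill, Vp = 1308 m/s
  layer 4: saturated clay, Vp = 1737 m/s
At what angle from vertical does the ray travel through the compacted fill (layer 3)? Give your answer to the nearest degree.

23°

Ray parameter p = sin 11.9° / 698 = 2.9542e-04 s/m.
sin θ_3 = p·V_3 = 2.9542e-04 × 1308 = 0.3864.
θ_3 = 22.73° from the vertical.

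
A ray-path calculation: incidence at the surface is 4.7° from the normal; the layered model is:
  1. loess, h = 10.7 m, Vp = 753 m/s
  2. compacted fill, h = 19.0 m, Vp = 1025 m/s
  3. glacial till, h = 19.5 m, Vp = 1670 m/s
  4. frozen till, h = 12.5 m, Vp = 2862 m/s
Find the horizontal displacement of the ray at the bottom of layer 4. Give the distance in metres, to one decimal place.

Apply Snell's law at each interface; in layer i the horizontal offset is hᵢ·tan θᵢ.
Layer 1: θ = 4.70°; offset = 10.7·tan 4.70° = 0.880 m.
Layer 2: sin θ = 1025·sin 4.7°/753 = 0.1115, θ = 6.40°; offset = 19.0·tan 6.40° = 2.132 m.
Layer 3: sin θ = 1670·sin 4.7°/753 = 0.1817, θ = 10.47°; offset = 19.5·tan 10.47° = 3.604 m.
Layer 4: sin θ = 2862·sin 4.7°/753 = 0.3114, θ = 18.15°; offset = 12.5·tan 18.15° = 4.097 m.
Σ offsets = 10.712 m.

10.7 m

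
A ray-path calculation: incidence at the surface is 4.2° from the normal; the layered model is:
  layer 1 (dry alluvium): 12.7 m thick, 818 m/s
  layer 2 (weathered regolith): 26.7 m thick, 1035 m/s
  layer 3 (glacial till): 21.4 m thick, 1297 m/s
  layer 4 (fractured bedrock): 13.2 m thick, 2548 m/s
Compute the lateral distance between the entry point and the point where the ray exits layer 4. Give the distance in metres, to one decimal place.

Ray parameter p = sin 4.2° / 818 m/s = 8.9533e-05 s/m.
Layer 1: θ = 4.20°; offset = 12.7·tan 4.20° = 0.933 m.
Layer 2: sin θ = p·1035 = 0.0927 → θ = 5.32°; offset = 26.7·tan 5.32° = 2.485 m.
Layer 3: sin θ = p·1297 = 0.1161 → θ = 6.67°; offset = 21.4·tan 6.67° = 2.502 m.
Layer 4: sin θ = p·2548 = 0.2281 → θ = 13.19°; offset = 13.2·tan 13.19° = 3.093 m.
Summing the layer offsets gives 9.012 m.

9.0 m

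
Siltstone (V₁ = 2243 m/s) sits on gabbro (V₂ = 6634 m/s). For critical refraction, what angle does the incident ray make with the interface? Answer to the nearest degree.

Critical incidence: sin θ_c = V₁/V₂ = 2243/6634 = 0.3381.
θ_c = arcsin 0.3381 = 19.76°.
Measured from the interface: 90° − 19.76° = 70.24°.

70°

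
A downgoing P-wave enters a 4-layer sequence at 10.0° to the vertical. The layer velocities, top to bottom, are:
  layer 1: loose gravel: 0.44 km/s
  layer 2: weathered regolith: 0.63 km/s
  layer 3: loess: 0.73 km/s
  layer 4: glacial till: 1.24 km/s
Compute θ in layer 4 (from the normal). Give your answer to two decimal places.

29.30°

Ray parameter p = sin 10.0° / 0.44 = 3.9465e-01 s/km.
sin θ_4 = p·V_4 = 3.9465e-01 × 1.24 = 0.4894.
θ_4 = arcsin 0.4894 = 29.30°.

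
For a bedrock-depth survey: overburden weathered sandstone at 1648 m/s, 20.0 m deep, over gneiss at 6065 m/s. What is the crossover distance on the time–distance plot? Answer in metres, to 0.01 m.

x_cross = 2h·√((V₂+V₁)/(V₂−V₁)).
(V₂+V₁)/(V₂−V₁) = (6065+1648)/(6065−1648) = 1.7462; √ = 1.3214.
x_cross = 2·20.0·1.3214 = 52.86 m.

52.86 m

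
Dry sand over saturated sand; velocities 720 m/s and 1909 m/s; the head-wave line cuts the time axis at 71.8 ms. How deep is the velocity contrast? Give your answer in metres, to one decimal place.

h = tᵢ·V₁·V₂ / (2·√(V₂²−V₁²)).
√(V₂²−V₁²) = √(1909² − 720²) = 1768.0 m/s.
h = 0.0718 s × 720 × 1909 / (2 × 1768.0) = 27.91 m.

27.9 m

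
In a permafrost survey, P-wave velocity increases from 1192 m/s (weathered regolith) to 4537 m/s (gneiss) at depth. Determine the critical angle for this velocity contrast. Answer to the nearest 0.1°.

At critical incidence the refracted ray runs along the interface (θ₂ = 90°), so sin θ_c = V₁/V₂.
θ_c = arcsin(1192/4537) = arcsin 0.2627 = 15.23°.

15.2°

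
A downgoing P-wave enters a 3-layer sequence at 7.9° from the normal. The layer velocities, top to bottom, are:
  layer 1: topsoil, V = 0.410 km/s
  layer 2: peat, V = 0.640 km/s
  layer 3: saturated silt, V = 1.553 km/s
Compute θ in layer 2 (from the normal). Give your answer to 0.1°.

Snell's law across each interface conserves sin θ / V, so sin θ_2 = V_2·sin θ₁/V₁.
sin θ_2 = 0.640 × sin 7.9° / 0.410 = 0.2145.
θ_2 = arcsin 0.2145 = 12.39°.

12.4°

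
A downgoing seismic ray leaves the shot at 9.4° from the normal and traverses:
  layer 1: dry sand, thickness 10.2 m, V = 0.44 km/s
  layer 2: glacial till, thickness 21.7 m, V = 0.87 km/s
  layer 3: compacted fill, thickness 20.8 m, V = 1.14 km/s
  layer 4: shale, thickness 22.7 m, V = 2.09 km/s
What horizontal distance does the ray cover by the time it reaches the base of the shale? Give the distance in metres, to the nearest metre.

p = sin θ₁/V₁ = sin 9.4°/0.44 = 3.7120e-01 s/km is conserved through the stack.
Layer 1: θ = 9.40°; offset = 10.2·tan 9.40° = 1.689 m.
Layer 2: sin θ = p·0.87 = 0.3229 → θ = 18.84°; offset = 21.7·tan 18.84° = 7.405 m.
Layer 3: sin θ = p·1.14 = 0.4232 → θ = 25.03°; offset = 20.8·tan 25.03° = 9.714 m.
Layer 4: sin θ = p·2.09 = 0.7758 → θ = 50.88°; offset = 22.7·tan 50.88° = 27.910 m.
Total horizontal offset = 46.717 m.

47 m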